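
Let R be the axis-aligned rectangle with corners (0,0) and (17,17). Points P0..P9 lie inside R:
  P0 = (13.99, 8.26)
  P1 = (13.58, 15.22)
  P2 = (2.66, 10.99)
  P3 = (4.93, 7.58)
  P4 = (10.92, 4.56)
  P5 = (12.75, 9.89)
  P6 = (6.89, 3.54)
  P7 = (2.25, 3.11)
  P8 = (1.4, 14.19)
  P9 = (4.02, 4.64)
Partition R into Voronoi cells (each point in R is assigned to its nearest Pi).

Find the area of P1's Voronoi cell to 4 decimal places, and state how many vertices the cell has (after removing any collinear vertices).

Area of P1's cell: 40.7878 (5 vertices)

1. box [0,17]×[0,17]: [(0, 0) (17, 0) (17, 17) (0, 17)]
2. ⊥bis P1·P0 via (13.785,11.74): [(0, 10.928) (17, 11.9294) (17, 17) (0, 17)]  |A|=94.7126
3. ⊥bis P1·P2 via (8.12,13.105): [(8.7633, 11.4442) (17, 11.9294) (17, 17) (6.6112, 17)]  |A|=49.7415
4. ⊥bis P1·P3 via (9.255,11.4): [(8.4098, 12.357) (9.1936, 11.4695) (17, 11.9294) (17, 17) (6.6112, 17)]  |A|=49.5407
5. ⊥bis P1·P4 via (12.25,9.89): [(8.4098, 12.357) (9.1936, 11.4695) (17, 11.9294) (17, 17) (6.6112, 17)]  |A|=49.5407
6. ⊥bis P1·P5 via (13.165,12.555): [(8.0229, 13.3557) (17, 11.9578) (17, 17) (6.6112, 17)]  |A|=41.5619
7. ⊥bis P1·P6 via (10.235,9.38): [(8.0229, 13.3557) (17, 11.9578) (17, 17) (6.6112, 17)]  |A|=41.5619
8. ⊥bis P1·P7 via (7.915,9.165): [(8.0229, 13.3557) (17, 11.9578) (17, 17) (6.6112, 17)]  |A|=41.5619
9. ⊥bis P1·P8 via (7.49,14.705): [(7.4871, 14.7388) (8.0229, 13.3557) (17, 11.9578) (17, 17) (7.2959, 17)]  |A|=40.7878
10. ⊥bis P1·P9 via (8.8,9.93): [(7.4871, 14.7388) (8.0229, 13.3557) (17, 11.9578) (17, 17) (7.2959, 17)]  |A|=40.7878
11. canonical 5-gon: [(7.4871, 14.7388) (8.0229, 13.3557) (17, 11.9578) (17, 17) (7.2959, 17)]
12. shoelace: 40.7878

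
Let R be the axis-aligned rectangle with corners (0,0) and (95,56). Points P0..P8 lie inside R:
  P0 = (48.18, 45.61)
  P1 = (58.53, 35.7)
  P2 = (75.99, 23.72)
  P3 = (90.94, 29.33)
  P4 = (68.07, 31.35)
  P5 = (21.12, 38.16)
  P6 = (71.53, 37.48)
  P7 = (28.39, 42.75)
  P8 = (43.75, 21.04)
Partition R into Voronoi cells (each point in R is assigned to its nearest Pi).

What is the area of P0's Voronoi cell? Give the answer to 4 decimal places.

1. box [0,95]×[0,56]: [(0, 0) (95, 0) (95, 56) (0, 56)]
2. ⊥bis P0·P1 via (53.355,40.655): [(0, 0) (14.4283, 0) (68.0477, 56) (0, 56)]  |A|=2309.3275
3. ⊥bis P0·P2 via (62.085,34.665): [(0, 0) (14.4283, 0) (68.0477, 56) (0, 56)]  |A|=2309.3275
4. ⊥bis P0·P3 via (69.56,37.47): [(0, 0) (14.4283, 0) (68.0477, 56) (0, 56)]  |A|=2309.3275
5. ⊥bis P0·P4 via (58.125,38.48): [(0, 0) (14.4283, 0) (68.0477, 56) (0, 56)]  |A|=2309.3275
6. ⊥bis P0·P5 via (34.65,41.885): [(39.0903, 25.7569) (68.0477, 56) (30.7639, 56)]  |A|=563.7868
7. ⊥bis P0·P6 via (59.855,41.545): [(39.0903, 25.7569) (63.0824, 50.8143) (64.8879, 56) (30.7639, 56)]  |A|=555.5941
8. ⊥bis P0·P7 via (38.285,44.18): [(40.7039, 27.4422) (63.0824, 50.8143) (64.8879, 56) (36.5768, 56)]  |A|=441.1764
9. ⊥bis P0·P8 via (45.965,33.325): [(39.6902, 34.4563) (46.2819, 33.2679) (63.0824, 50.8143) (64.8879, 56) (36.5768, 56)]  |A|=418.6613
10. canonical 5-gon: [(39.6902, 34.4563) (46.2819, 33.2679) (63.0824, 50.8143) (64.8879, 56) (36.5768, 56)]
11. shoelace: 418.6613

Area of P0's cell: 418.6613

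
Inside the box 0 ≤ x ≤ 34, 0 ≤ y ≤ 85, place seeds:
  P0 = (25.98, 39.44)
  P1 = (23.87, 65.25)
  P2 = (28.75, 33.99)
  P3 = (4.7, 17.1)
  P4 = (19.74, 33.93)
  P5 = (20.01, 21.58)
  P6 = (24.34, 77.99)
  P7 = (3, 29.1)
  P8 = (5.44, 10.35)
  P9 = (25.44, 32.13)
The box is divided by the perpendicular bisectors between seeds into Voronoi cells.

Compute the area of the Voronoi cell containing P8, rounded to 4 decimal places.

1. box [0,34]×[0,85]: [(0, 0) (34, 0) (34, 85) (0, 85)]
2. ⊥bis P8·P0 via (15.71,24.895): [(0, 35.9876) (0, 0) (34, 0) (34, 11.9807)]  |A|=815.4611
3. ⊥bis P8·P1 via (14.655,37.8): [(0, 35.9876) (0, 0) (34, 0) (34, 11.9807)]  |A|=815.4611
4. ⊥bis P8·P2 via (17.095,22.17): [(10.8545, 28.3234) (0, 35.9876) (0, 0) (34, 0) (34, 5.501)]  |A|=740.4728
5. ⊥bis P8·P3 via (5.07,13.725): [(23.5994, 15.7564) (0, 13.1692) (0, 0) (34, 0) (34, 5.501)]  |A|=451.8576
6. ⊥bis P8·P4 via (12.59,22.14): [(24.3713, 14.9953) (23.1903, 15.7115) (0, 13.1692) (0, 0) (34, 0) (34, 5.501)]  |A|=451.6845
7. ⊥bis P8·P5 via (12.725,15.965): [(13.7205, 14.6734) (0, 13.1692) (0, 0) (25.0302, 0)]  |A|=273.9828
8. ⊥bis P8·P6 via (14.89,44.17): [(13.7205, 14.6734) (0, 13.1692) (0, 0) (25.0302, 0)]  |A|=273.9828
9. ⊥bis P8·P7 via (4.22,19.725): [(13.7205, 14.6734) (0, 13.1692) (0, 0) (25.0302, 0)]  |A|=273.9828
10. ⊥bis P8·P9 via (15.44,21.24): [(13.7205, 14.6734) (0, 13.1692) (0, 0) (25.0302, 0)]  |A|=273.9828
11. canonical 4-gon: [(13.7205, 14.6734) (0, 13.1692) (0, 0) (25.0302, 0)]
12. shoelace: 273.9828

Area of P8's cell: 273.9828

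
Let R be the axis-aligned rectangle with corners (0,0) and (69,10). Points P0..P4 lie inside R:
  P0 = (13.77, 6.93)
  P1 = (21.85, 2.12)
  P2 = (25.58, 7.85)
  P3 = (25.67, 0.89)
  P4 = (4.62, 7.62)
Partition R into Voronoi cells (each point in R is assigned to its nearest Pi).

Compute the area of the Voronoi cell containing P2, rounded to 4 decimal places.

Area of P2's cell: 257.7173

1. box [0,69]×[0,10]: [(0, 0) (69, 0) (69, 10) (0, 10)]
2. ⊥bis P2·P0 via (19.675,7.39): [(20.2507, 0) (69, 0) (69, 10) (19.4717, 10)]  |A|=491.3882
3. ⊥bis P2·P1 via (23.715,4.985): [(19.6565, 7.6269) (31.3729, 0) (69, 0) (69, 10) (19.4717, 10)]  |A|=448.9741
4. ⊥bis P2·P3 via (25.625,4.37): [(19.6565, 7.6269) (24.6786, 4.3578) (69, 4.9309) (69, 10) (19.4717, 10)]  |A|=257.7173
5. ⊥bis P2·P4 via (15.1,7.735): [(19.6565, 7.6269) (24.6786, 4.3578) (69, 4.9309) (69, 10) (19.4717, 10)]  |A|=257.7173
6. canonical 5-gon: [(19.6565, 7.6269) (24.6786, 4.3578) (69, 4.9309) (69, 10) (19.4717, 10)]
7. shoelace: 257.7173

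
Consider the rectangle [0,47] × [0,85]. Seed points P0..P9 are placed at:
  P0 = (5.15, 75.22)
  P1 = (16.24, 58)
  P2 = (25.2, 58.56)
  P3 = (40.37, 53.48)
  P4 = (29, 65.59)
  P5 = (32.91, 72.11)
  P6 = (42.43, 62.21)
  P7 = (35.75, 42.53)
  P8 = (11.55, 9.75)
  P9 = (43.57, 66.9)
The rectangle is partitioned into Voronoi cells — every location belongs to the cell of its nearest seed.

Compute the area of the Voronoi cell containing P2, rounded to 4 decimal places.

Area of P2's cell: 164.5188

1. box [0,47]×[0,85]: [(0, 0) (47, 0) (47, 85) (0, 85)]
2. ⊥bis P2·P0 via (15.175,66.89): [(0, 48.6272) (0, 0) (47, 0) (47, 85) (30.223, 85)]  |A|=3445.3518
3. ⊥bis P2·P1 via (20.72,58.28): [(19.8316, 72.4942) (24.3625, 0) (47, 0) (47, 85) (30.223, 85)]  |A|=2080.1048
4. ⊥bis P2·P3 via (32.785,56.02): [(19.8316, 72.4942) (22.7367, 26.0134) (42.4896, 85) (30.223, 85)]  |A|=621.4459
5. ⊥bis P2·P4 via (27.1,62.075): [(20.2514, 65.7769) (22.7367, 26.0134) (33.6305, 58.545)]  |A|=257.0133
6. ⊥bis P2·P5 via (29.055,65.335): [(20.2514, 65.7769) (22.7367, 26.0134) (33.6305, 58.545)]  |A|=257.0133
7. ⊥bis P2·P6 via (33.815,60.385): [(20.2514, 65.7769) (22.7367, 26.0134) (33.6305, 58.545)]  |A|=257.0133
8. ⊥bis P2·P7 via (30.475,50.545): [(20.2514, 65.7769) (21.5697, 44.6841) (31.0863, 50.9473) (33.6305, 58.545)]  |A|=164.5188
9. ⊥bis P2·P8 via (18.375,34.155): [(20.2514, 65.7769) (21.5697, 44.6841) (31.0863, 50.9473) (33.6305, 58.545)]  |A|=164.5188
10. ⊥bis P2·P9 via (34.385,62.73): [(20.2514, 65.7769) (21.5697, 44.6841) (31.0863, 50.9473) (33.6305, 58.545)]  |A|=164.5188
11. canonical 4-gon: [(20.2514, 65.7769) (21.5697, 44.6841) (31.0863, 50.9473) (33.6305, 58.545)]
12. shoelace: 164.5188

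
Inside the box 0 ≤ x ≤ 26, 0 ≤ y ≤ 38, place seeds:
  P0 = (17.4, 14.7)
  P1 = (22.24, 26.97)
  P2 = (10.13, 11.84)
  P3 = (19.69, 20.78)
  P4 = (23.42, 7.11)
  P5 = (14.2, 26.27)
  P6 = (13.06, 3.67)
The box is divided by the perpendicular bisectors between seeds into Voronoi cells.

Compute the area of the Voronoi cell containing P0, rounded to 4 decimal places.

1. box [0,26]×[0,38]: [(0, 0) (26, 0) (26, 38) (0, 38)]
2. ⊥bis P0·P1 via (19.82,20.835): [(0, 28.6532) (0, 0) (26, 0) (26, 18.3972)]  |A|=611.6553
3. ⊥bis P0·P2 via (13.765,13.27): [(9.1301, 25.0517) (18.9854, 0) (26, 0) (26, 18.3972)]  |A|=243.0439
4. ⊥bis P0·P3 via (18.545,17.74): [(10.8692, 20.6311) (18.9854, 0) (26, 0) (26, 14.9321)]  |A|=185.327
5. ⊥bis P0·P4 via (20.41,10.905): [(25.6524, 15.063) (10.8692, 20.6311) (16.0544, 7.4504)]  |A|=82.9908
6. ⊥bis P0·P5 via (15.8,20.485): [(25.6524, 15.063) (13.1805, 19.7605) (11.4049, 19.2694) (16.0544, 7.4504)]  |A|=81.6504
7. ⊥bis P0·P6 via (15.23,9.185): [(17.2429, 8.393) (25.6524, 15.063) (13.1805, 19.7605) (11.4049, 19.2694) (15.398, 9.1189)]  |A|=80.3495
8. canonical 5-gon: [(17.2429, 8.393) (25.6524, 15.063) (13.1805, 19.7605) (11.4049, 19.2694) (15.398, 9.1189)]
9. shoelace: 80.3495

Area of P0's cell: 80.3495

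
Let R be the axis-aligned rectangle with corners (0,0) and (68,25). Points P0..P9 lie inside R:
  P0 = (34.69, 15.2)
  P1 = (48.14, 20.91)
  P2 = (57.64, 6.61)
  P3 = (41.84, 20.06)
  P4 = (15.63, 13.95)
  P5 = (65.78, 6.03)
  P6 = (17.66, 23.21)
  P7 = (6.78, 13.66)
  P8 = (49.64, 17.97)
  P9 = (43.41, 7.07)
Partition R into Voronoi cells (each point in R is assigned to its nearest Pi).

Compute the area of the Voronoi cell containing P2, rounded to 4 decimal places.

1. box [0,68]×[0,25]: [(0, 0) (68, 0) (68, 25) (0, 25)]
2. ⊥bis P2·P0 via (46.165,10.905): [(42.0833, 0) (68, 0) (68, 25) (51.4406, 25)]  |A|=530.9501
3. ⊥bis P2·P1 via (52.89,13.76): [(45.3616, 8.7586) (42.0833, 0) (68, 0) (68, 23.7981)]  |A|=382.8725
4. ⊥bis P2·P3 via (49.74,13.335): [(46.4726, 9.4967) (44.9829, 7.7467) (42.0833, 0) (68, 0) (68, 23.7981)]  |A|=382.4502
5. ⊥bis P2·P4 via (36.635,10.28): [(46.4726, 9.4967) (44.9829, 7.7467) (42.0833, 0) (68, 0) (68, 23.7981)]  |A|=382.4502
6. ⊥bis P2·P5 via (61.71,6.32): [(62.7047, 20.2803) (46.4726, 9.4967) (44.9829, 7.7467) (42.0833, 0) (61.2597, 0)]  |A|=251.0935
7. ⊥bis P2·P6 via (37.65,14.91): [(62.7047, 20.2803) (46.4726, 9.4967) (44.9829, 7.7467) (42.0833, 0) (61.2597, 0)]  |A|=251.0935
8. ⊥bis P2·P7 via (32.21,10.135): [(62.7047, 20.2803) (46.4726, 9.4967) (44.9829, 7.7467) (42.0833, 0) (61.2597, 0)]  |A|=251.0935
9. ⊥bis P2·P8 via (53.64,12.29): [(62.5842, 18.5887) (44.1934, 5.6375) (42.0833, 0) (61.2597, 0)]  |A|=216.4065
10. ⊥bis P2·P9 via (50.525,6.84): [(62.5842, 18.5887) (50.6327, 10.1722) (50.3039, 0) (61.2597, 0)]  |A|=161.2296
11. canonical 4-gon: [(62.5842, 18.5887) (50.6327, 10.1722) (50.3039, 0) (61.2597, 0)]
12. shoelace: 161.2296

Area of P2's cell: 161.2296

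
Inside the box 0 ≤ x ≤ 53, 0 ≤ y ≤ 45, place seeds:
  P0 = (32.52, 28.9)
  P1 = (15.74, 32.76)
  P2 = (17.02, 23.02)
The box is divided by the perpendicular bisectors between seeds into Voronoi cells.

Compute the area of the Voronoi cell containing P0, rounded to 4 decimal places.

Area of P0's cell: 1131.7991

1. box [0,53]×[0,45]: [(0, 0) (53, 0) (53, 45) (0, 45)]
2. ⊥bis P0·P1 via (24.13,30.83): [(17.038, 0) (53, 0) (53, 45) (27.3896, 45)]  |A|=1385.3789
3. ⊥bis P0·P2 via (24.77,25.96): [(23.6742, 28.8486) (34.6181, 0) (53, 0) (53, 45) (27.3896, 45)]  |A|=1131.7991
4. canonical 5-gon: [(23.6742, 28.8486) (34.6181, 0) (53, 0) (53, 45) (27.3896, 45)]
5. shoelace: 1131.7991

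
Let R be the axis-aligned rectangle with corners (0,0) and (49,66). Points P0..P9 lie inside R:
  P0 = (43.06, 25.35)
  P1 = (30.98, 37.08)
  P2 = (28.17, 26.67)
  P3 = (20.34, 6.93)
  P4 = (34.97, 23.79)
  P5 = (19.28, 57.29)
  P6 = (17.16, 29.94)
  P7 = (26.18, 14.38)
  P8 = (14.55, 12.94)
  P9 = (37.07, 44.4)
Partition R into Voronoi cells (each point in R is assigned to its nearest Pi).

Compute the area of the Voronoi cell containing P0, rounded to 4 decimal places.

Area of P0's cell: 291.7450

1. box [0,49]×[0,66]: [(0, 0) (49, 0) (49, 66) (0, 66)]
2. ⊥bis P0·P1 via (37.02,31.215): [(6.7094, 0) (49, 0) (49, 43.5525)]  |A|=920.9296
3. ⊥bis P0·P2 via (35.615,26.01): [(35.9816, 30.1456) (33.3092, 0) (49, 0) (49, 43.5525)]  |A|=519.9956
4. ⊥bis P0·P3 via (31.7,16.14): [(35.9816, 30.1456) (34.4404, 12.7599) (44.7853, 0) (49, 0) (49, 43.5525)]  |A|=446.7785
5. ⊥bis P0·P4 via (39.015,24.57): [(37.6154, 31.8282) (43.4306, 1.6709) (44.7853, 0) (49, 0) (49, 43.5525)]  |A|=330.5546
6. ⊥bis P0·P5 via (31.17,41.32): [(37.6154, 31.8282) (43.4306, 1.6709) (44.7853, 0) (49, 0) (49, 43.5525)]  |A|=330.5546
7. ⊥bis P0·P6 via (30.11,27.645): [(37.6154, 31.8282) (43.4306, 1.6709) (44.7853, 0) (49, 0) (49, 43.5525)]  |A|=330.5546
8. ⊥bis P0·P7 via (34.62,19.865): [(37.6154, 31.8282) (42.1593, 8.264) (47.5299, 0) (49, 0) (49, 43.5525)]  |A|=315.8105
9. ⊥bis P0·P8 via (28.805,19.145): [(37.6154, 31.8282) (42.1593, 8.264) (47.5299, 0) (49, 0) (49, 43.5525)]  |A|=315.8105
10. ⊥bis P0·P9 via (40.065,34.875): [(40.7977, 35.1054) (37.6154, 31.8282) (42.1593, 8.264) (47.5299, 0) (49, 0) (49, 37.6845)]  |A|=291.745
11. canonical 6-gon: [(40.7977, 35.1054) (37.6154, 31.8282) (42.1593, 8.264) (47.5299, 0) (49, 0) (49, 37.6845)]
12. shoelace: 291.745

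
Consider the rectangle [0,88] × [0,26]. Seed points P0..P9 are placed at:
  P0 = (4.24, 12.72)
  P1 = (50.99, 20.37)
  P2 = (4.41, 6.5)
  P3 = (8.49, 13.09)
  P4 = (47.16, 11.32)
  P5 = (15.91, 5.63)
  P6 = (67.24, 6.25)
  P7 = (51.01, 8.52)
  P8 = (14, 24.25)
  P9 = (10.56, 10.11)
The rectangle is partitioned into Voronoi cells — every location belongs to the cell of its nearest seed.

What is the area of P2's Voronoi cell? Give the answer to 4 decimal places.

Area of P2's cell: 86.1611

1. box [0,88]×[0,26]: [(0, 0) (88, 0) (88, 26) (0, 26)]
2. ⊥bis P2·P0 via (4.325,9.61): [(0, 9.4918) (0, 0) (88, 0) (88, 11.8969)]  |A|=941.1041
3. ⊥bis P2·P1 via (27.7,13.435): [(28.6411, 10.2746) (0, 9.4918) (0, 0) (31.7005, 0)]  |A|=298.7823
4. ⊥bis P2·P3 via (6.45,9.795): [(6.6463, 9.6734) (0, 9.4918) (0, 0) (22.2708, 0)]  |A|=139.2607
5. ⊥bis P2·P4 via (25.785,8.91): [(6.6463, 9.6734) (0, 9.4918) (0, 0) (22.2708, 0)]  |A|=139.2607
6. ⊥bis P2·P5 via (10.16,6.065): [(10.2636, 7.4339) (6.6463, 9.6734) (0, 9.4918) (0, 0) (9.7012, 0)]  |A|=92.5396
7. ⊥bis P2·P6 via (35.825,6.375): [(10.2636, 7.4339) (6.6463, 9.6734) (0, 9.4918) (0, 0) (9.7012, 0)]  |A|=92.5396
8. ⊥bis P2·P7 via (27.71,7.51): [(10.2636, 7.4339) (6.6463, 9.6734) (0, 9.4918) (0, 0) (9.7012, 0)]  |A|=92.5396
9. ⊥bis P2·P8 via (9.205,15.375): [(10.2636, 7.4339) (6.6463, 9.6734) (0, 9.4918) (0, 0) (9.7012, 0)]  |A|=92.5396
10. ⊥bis P2·P9 via (7.485,8.305): [(10.0047, 4.0124) (6.7019, 9.639) (6.6463, 9.6734) (0, 9.4918) (0, 0) (9.7012, 0)]  |A|=86.1611
11. canonical 6-gon: [(10.0047, 4.0124) (6.7019, 9.639) (6.6463, 9.6734) (0, 9.4918) (0, 0) (9.7012, 0)]
12. shoelace: 86.1611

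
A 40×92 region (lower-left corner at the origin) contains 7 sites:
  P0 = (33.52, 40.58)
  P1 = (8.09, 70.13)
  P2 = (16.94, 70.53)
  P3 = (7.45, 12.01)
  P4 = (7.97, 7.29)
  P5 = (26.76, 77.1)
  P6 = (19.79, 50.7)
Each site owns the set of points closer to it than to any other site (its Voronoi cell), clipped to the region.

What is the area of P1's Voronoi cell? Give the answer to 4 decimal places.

1. box [0,40]×[0,92]: [(0, 0) (40, 0) (40, 92) (0, 92)]
2. ⊥bis P1·P0 via (20.805,55.355): [(0, 37.4507) (40, 71.8737) (40, 92) (0, 92)]  |A|=1493.5105
3. ⊥bis P1·P2 via (12.515,70.33): [(0, 37.4507) (13.4769, 49.0486) (11.5356, 92) (0, 92)]  |A|=615.3111
4. ⊥bis P1·P3 via (7.77,41.07): [(0, 41.1556) (4.2507, 41.1088) (13.4769, 49.0486) (11.5356, 92) (0, 92)]  |A|=607.4371
5. ⊥bis P1·P4 via (8.03,38.71): [(0, 41.1556) (4.2507, 41.1088) (13.4769, 49.0486) (11.5356, 92) (0, 92)]  |A|=607.4371
6. ⊥bis P1·P5 via (17.425,73.615): [(0, 41.1556) (4.2507, 41.1088) (13.4769, 49.0486) (11.6698, 89.0311) (10.5614, 92) (0, 92)]  |A|=605.991
7. ⊥bis P1·P6 via (13.94,60.415): [(0, 52.0209) (12.989, 59.8424) (11.6698, 89.0311) (10.5614, 92) (0, 92)]  |A|=443.6771
8. canonical 5-gon: [(0, 52.0209) (12.989, 59.8424) (11.6698, 89.0311) (10.5614, 92) (0, 92)]
9. shoelace: 443.6771

Area of P1's cell: 443.6771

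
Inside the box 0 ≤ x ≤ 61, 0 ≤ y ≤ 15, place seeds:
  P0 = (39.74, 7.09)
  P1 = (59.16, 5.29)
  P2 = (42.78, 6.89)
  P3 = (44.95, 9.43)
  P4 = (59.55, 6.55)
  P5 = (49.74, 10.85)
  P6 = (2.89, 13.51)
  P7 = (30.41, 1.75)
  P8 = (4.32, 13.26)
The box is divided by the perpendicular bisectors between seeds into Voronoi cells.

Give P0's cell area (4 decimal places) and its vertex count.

Area of P0's cell: 113.8007 (5 vertices)

1. box [0,61]×[0,15]: [(0, 0) (61, 0) (61, 15) (0, 15)]
2. ⊥bis P0·P1 via (49.45,6.19): [(0, 0) (48.8763, 0) (50.2666, 15) (0, 15)]  |A|=743.5713
3. ⊥bis P0·P2 via (41.26,6.99): [(0, 0) (40.8001, 0) (41.787, 15) (0, 15)]  |A|=619.4033
4. ⊥bis P0·P3 via (42.345,8.26): [(0, 0) (40.8001, 0) (41.4715, 10.2048) (39.3178, 15) (0, 15)]  |A|=613.4833
5. ⊥bis P0·P4 via (49.645,6.82): [(0, 0) (40.8001, 0) (41.4715, 10.2048) (39.3178, 15) (0, 15)]  |A|=613.4833
6. ⊥bis P0·P5 via (44.74,8.97): [(0, 0) (40.8001, 0) (41.4715, 10.2048) (39.3178, 15) (0, 15)]  |A|=613.4833
7. ⊥bis P0·P6 via (21.315,10.3): [(19.5205, 0) (40.8001, 0) (41.4715, 10.2048) (39.3178, 15) (22.1338, 15)]  |A|=301.0755
8. ⊥bis P0·P7 via (35.075,4.42): [(37.6048, 0) (40.8001, 0) (41.4715, 10.2048) (39.3178, 15) (29.0196, 15)]  |A|=113.8007
9. ⊥bis P0·P8 via (22.03,10.175): [(37.6048, 0) (40.8001, 0) (41.4715, 10.2048) (39.3178, 15) (29.0196, 15)]  |A|=113.8007
10. canonical 5-gon: [(37.6048, 0) (40.8001, 0) (41.4715, 10.2048) (39.3178, 15) (29.0196, 15)]
11. shoelace: 113.8007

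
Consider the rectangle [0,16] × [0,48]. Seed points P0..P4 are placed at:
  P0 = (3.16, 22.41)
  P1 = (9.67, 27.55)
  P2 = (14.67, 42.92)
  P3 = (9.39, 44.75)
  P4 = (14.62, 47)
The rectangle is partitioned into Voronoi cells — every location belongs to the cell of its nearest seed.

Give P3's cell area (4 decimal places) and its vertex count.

1. box [0,16]×[0,48]: [(0, 0) (16, 0) (16, 48) (0, 48)]
2. ⊥bis P3·P0 via (6.275,33.58): [(0, 35.3299) (16, 30.868) (16, 48) (0, 48)]  |A|=238.4169
3. ⊥bis P3·P1 via (9.53,36.15): [(0, 35.9949) (16, 36.2553) (16, 48) (0, 48)]  |A|=189.9985
4. ⊥bis P3·P2 via (12.03,43.835): [(0, 35.9949) (9.3655, 36.1473) (13.4736, 48) (0, 48)]  |A|=136.066
5. ⊥bis P3·P4 via (12.005,45.875): [(0, 35.9949) (9.3655, 36.1473) (12.4104, 44.9326) (11.0908, 48) (0, 48)]  |A|=132.4116
6. canonical 5-gon: [(0, 35.9949) (9.3655, 36.1473) (12.4104, 44.9326) (11.0908, 48) (0, 48)]
7. shoelace: 132.4116

Area of P3's cell: 132.4116 (5 vertices)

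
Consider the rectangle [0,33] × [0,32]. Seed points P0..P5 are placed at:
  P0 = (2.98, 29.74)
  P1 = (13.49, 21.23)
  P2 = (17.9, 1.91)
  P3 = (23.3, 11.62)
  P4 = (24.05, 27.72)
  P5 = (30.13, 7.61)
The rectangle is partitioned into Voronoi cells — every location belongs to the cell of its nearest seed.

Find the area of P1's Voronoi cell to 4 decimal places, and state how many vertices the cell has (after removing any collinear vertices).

1. box [0,33]×[0,32]: [(0, 0) (33, 0) (33, 32) (0, 32)]
2. ⊥bis P1·P0 via (8.235,25.485): [(0, 15.3146) (0, 0) (33, 0) (33, 32) (13.5102, 32)]  |A|=943.2884
3. ⊥bis P1·P2 via (15.695,11.57): [(0, 15.3146) (0, 7.9874) (33, 15.5201) (33, 32) (13.5102, 32)]  |A|=555.4147
4. ⊥bis P1·P3 via (18.395,16.425): [(0, 15.3146) (0, 7.9874) (13.0468, 10.9655) (33, 31.334) (33, 32) (13.5102, 32)]  |A|=397.646
5. ⊥bis P1·P4 via (18.77,24.475): [(0, 15.3146) (0, 7.9874) (13.0468, 10.9655) (21.6655, 19.7636) (14.1453, 32) (13.5102, 32)]  |A|=278.5143
6. ⊥bis P1·P5 via (21.81,14.42): [(0, 15.3146) (0, 7.9874) (13.0468, 10.9655) (21.6655, 19.7636) (14.1453, 32) (13.5102, 32)]  |A|=278.5143
7. canonical 6-gon: [(0, 15.3146) (0, 7.9874) (13.0468, 10.9655) (21.6655, 19.7636) (14.1453, 32) (13.5102, 32)]
8. shoelace: 278.5143

Area of P1's cell: 278.5143 (6 vertices)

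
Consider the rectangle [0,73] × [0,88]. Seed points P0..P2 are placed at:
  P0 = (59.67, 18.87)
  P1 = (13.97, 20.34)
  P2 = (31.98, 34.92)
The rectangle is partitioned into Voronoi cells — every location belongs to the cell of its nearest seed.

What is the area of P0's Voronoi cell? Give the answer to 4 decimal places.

1. box [0,73]×[0,88]: [(0, 0) (73, 0) (73, 88) (0, 88)]
2. ⊥bis P0·P1 via (36.82,19.605): [(36.1894, 0) (73, 0) (73, 88) (39.02, 88)]  |A|=3114.7867
3. ⊥bis P0·P2 via (45.825,26.895): [(36.5392, 10.8748) (36.1894, 0) (73, 0) (73, 73.7782)]  |A|=1545.1612
4. canonical 4-gon: [(36.5392, 10.8748) (36.1894, 0) (73, 0) (73, 73.7782)]
5. shoelace: 1545.1612

Area of P0's cell: 1545.1612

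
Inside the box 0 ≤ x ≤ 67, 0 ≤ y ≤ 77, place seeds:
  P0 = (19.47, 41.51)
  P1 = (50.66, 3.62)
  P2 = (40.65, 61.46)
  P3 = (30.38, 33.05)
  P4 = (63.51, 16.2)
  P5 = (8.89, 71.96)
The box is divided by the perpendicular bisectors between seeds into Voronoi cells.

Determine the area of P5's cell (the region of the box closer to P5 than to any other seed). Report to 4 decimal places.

Area of P5's cell: 527.5139

1. box [0,67]×[0,77]: [(0, 0) (67, 0) (67, 77) (0, 77)]
2. ⊥bis P5·P0 via (14.18,56.735): [(0, 51.8081) (67, 75.0876) (67, 77) (0, 77)]  |A|=907.9956
3. ⊥bis P5·P1 via (29.775,37.79): [(0, 51.8081) (67, 75.0876) (67, 77) (0, 77)]  |A|=907.9956
4. ⊥bis P5·P2 via (24.77,66.71): [(0, 51.8081) (22.4186, 59.5975) (28.1719, 77) (0, 77)]  |A|=527.5139
5. ⊥bis P5·P3 via (19.635,52.505): [(0, 51.8081) (22.4186, 59.5975) (28.1719, 77) (0, 77)]  |A|=527.5139
6. ⊥bis P5·P4 via (36.2,44.08): [(0, 51.8081) (22.4186, 59.5975) (28.1719, 77) (0, 77)]  |A|=527.5139
7. canonical 4-gon: [(0, 51.8081) (22.4186, 59.5975) (28.1719, 77) (0, 77)]
8. shoelace: 527.5139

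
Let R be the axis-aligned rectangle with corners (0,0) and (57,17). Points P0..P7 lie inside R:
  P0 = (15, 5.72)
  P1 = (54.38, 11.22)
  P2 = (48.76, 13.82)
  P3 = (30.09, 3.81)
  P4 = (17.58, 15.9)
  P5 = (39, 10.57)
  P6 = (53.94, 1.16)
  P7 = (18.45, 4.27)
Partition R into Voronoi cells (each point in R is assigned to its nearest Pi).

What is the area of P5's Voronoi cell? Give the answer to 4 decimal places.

1. box [0,57]×[0,17]: [(0, 0) (57, 0) (57, 17) (0, 17)]
2. ⊥bis P5·P0 via (27,8.145): [(28.646, 0) (57, 0) (57, 17) (25.2106, 17)]  |A|=511.2196
3. ⊥bis P5·P1 via (46.69,10.895): [(28.646, 0) (47.1505, 0) (46.432, 17) (25.2106, 17)]  |A|=337.6703
4. ⊥bis P5·P2 via (43.88,12.195): [(28.646, 0) (47.1505, 0) (47.0356, 2.7186) (42.28, 17) (25.2106, 17)]  |A|=308.0221
5. ⊥bis P5·P3 via (34.545,7.19): [(40, 0) (47.1505, 0) (47.0356, 2.7186) (42.28, 17) (27.1022, 17)]  |A|=195.4337
6. ⊥bis P5·P4 via (28.29,13.235): [(28.7021, 14.8912) (40, 0) (47.1505, 0) (47.0356, 2.7186) (42.28, 17) (29.2269, 17)]  |A|=193.1934
7. ⊥bis P5·P6 via (46.47,5.865): [(28.7021, 14.8912) (40, 0) (42.7759, 0) (46.1546, 5.3642) (42.28, 17) (29.2269, 17)]  |A|=180.4149
8. ⊥bis P5·P7 via (28.725,7.42): [(28.7021, 14.8912) (40, 0) (42.7759, 0) (46.1546, 5.3642) (42.28, 17) (29.2269, 17)]  |A|=180.4149
9. canonical 6-gon: [(28.7021, 14.8912) (40, 0) (42.7759, 0) (46.1546, 5.3642) (42.28, 17) (29.2269, 17)]
10. shoelace: 180.4149

Area of P5's cell: 180.4149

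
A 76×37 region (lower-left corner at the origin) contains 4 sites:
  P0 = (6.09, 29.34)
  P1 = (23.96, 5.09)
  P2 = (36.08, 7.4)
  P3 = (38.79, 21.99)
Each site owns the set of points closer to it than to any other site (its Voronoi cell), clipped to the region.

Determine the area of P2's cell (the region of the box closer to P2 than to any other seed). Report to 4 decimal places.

Area of P2's cell: 548.4825

1. box [0,76]×[0,37]: [(0, 0) (76, 0) (76, 37) (0, 37)]
2. ⊥bis P2·P0 via (21.085,18.37): [(7.6459, 0) (76, 0) (76, 37) (34.7143, 37)]  |A|=2028.3361
3. ⊥bis P2·P1 via (30.02,6.245): [(26.34, 25.5531) (31.2103, 0) (76, 0) (76, 37) (34.7143, 37)]  |A|=1727.2653
4. ⊥bis P2·P3 via (37.435,14.695): [(28.0782, 16.433) (31.2103, 0) (76, 0) (76, 7.5318)]  |A|=548.4825
5. canonical 4-gon: [(28.0782, 16.433) (31.2103, 0) (76, 0) (76, 7.5318)]
6. shoelace: 548.4825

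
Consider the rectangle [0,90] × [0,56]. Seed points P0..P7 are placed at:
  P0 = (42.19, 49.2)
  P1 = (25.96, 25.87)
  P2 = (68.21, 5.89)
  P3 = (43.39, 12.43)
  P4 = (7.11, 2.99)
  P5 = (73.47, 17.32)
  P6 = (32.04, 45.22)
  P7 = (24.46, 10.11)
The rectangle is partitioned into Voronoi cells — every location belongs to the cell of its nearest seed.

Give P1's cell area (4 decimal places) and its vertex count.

Area of P1's cell: 734.2347 (6 vertices)

1. box [0,90]×[0,56]: [(0, 0) (90, 0) (90, 56) (0, 56)]
2. ⊥bis P1·P0 via (34.075,37.535): [(0, 0) (88.0301, 0) (7.5323, 56) (0, 56)]  |A|=2675.7469
3. ⊥bis P1·P2 via (47.085,15.88): [(0, 0) (39.5754, 0) (51.5701, 25.3642) (7.5323, 56) (0, 56)]  |A|=2061.239
4. ⊥bis P1·P3 via (34.675,19.15): [(0, 0) (19.9087, 0) (43.6924, 30.8445) (7.5323, 56) (0, 56)]  |A|=1625.1636
5. ⊥bis P1·P4 via (16.535,14.43): [(0, 28.0526) (25.4023, 7.1245) (43.6924, 30.8445) (7.5323, 56) (0, 56)]  |A|=1197.9429
6. ⊥bis P1·P5 via (49.715,21.595): [(0, 28.0526) (25.4023, 7.1245) (43.6924, 30.8445) (7.5323, 56) (0, 56)]  |A|=1197.9429
7. ⊥bis P1·P6 via (29,35.545): [(0, 44.6571) (0, 28.0526) (25.4023, 7.1245) (43.6924, 30.8445) (43.4721, 30.9977)]  |A|=857.2316
8. ⊥bis P1·P7 via (25.21,17.99): [(0, 44.6571) (0, 28.0526) (10.5164, 19.3885) (33.1946, 17.23) (43.6924, 30.8445) (43.4721, 30.9977)]  |A|=734.2347
9. canonical 6-gon: [(0, 44.6571) (0, 28.0526) (10.5164, 19.3885) (33.1946, 17.23) (43.6924, 30.8445) (43.4721, 30.9977)]
10. shoelace: 734.2347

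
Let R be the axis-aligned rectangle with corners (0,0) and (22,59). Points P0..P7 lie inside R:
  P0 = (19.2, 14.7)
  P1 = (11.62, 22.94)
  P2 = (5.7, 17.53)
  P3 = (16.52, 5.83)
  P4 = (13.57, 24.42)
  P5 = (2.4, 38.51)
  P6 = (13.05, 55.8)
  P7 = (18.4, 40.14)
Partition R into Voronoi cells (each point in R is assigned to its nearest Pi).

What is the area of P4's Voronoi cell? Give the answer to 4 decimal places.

1. box [0,22]×[0,59]: [(0, 0) (22, 0) (22, 59) (0, 59)]
2. ⊥bis P4·P0 via (16.385,19.56): [(0, 10.0695) (22, 22.8123) (22, 59) (0, 59)]  |A|=936.3
3. ⊥bis P4·P1 via (12.595,23.68): [(0, 40.2748) (15.9244, 19.2932) (22, 22.8123) (22, 59) (0, 59)]  |A|=695.7991
4. ⊥bis P4·P2 via (9.635,20.975): [(0, 40.2748) (15.9244, 19.2932) (22, 22.8123) (22, 59) (0, 59)]  |A|=695.7991
5. ⊥bis P4·P3 via (15.045,15.125): [(0, 40.2748) (15.9244, 19.2932) (22, 22.8123) (22, 59) (0, 59)]  |A|=695.7991
6. ⊥bis P4·P5 via (7.985,31.465): [(7.1742, 30.8222) (15.9244, 19.2932) (22, 22.8123) (22, 42.5755)]  |A|=196.9216
7. ⊥bis P4·P6 via (13.31,40.11): [(19.0091, 40.2044) (7.1742, 30.8222) (15.9244, 19.2932) (22, 22.8123) (22, 40.254)]  |A|=193.4498
8. ⊥bis P4·P7 via (15.985,32.28): [(10.9604, 33.8238) (7.1742, 30.8222) (15.9244, 19.2932) (22, 22.8123) (22, 30.4319)]  |A|=129.8912
9. canonical 5-gon: [(10.9604, 33.8238) (7.1742, 30.8222) (15.9244, 19.2932) (22, 22.8123) (22, 30.4319)]
10. shoelace: 129.8912

Area of P4's cell: 129.8912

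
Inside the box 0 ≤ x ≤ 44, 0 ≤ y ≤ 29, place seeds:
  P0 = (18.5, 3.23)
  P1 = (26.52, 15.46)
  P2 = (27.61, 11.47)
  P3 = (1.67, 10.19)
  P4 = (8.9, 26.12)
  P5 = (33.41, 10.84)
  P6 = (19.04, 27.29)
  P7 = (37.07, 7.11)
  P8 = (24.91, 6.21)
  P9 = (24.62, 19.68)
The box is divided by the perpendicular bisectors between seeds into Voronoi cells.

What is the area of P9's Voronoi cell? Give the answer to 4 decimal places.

1. box [0,44]×[0,29]: [(0, 0) (44, 0) (44, 29) (0, 29)]
2. ⊥bis P9·P0 via (21.56,11.455): [(0, 19.4761) (44, 3.1065) (44, 29) (0, 29)]  |A|=779.1826
3. ⊥bis P9·P1 via (25.57,17.57): [(0, 19.4761) (16.319, 13.4048) (44, 25.8679) (44, 29) (0, 29)]  |A|=464.1537
4. ⊥bis P9·P2 via (26.115,15.575): [(0, 19.4761) (16.319, 13.4048) (44, 25.8679) (44, 29) (0, 29)]  |A|=464.1537
5. ⊥bis P9·P3 via (13.145,14.935): [(13.3157, 14.5222) (16.319, 13.4048) (44, 25.8679) (44, 29) (7.329, 29)]  |A|=347.691
6. ⊥bis P9·P4 via (16.76,22.9): [(13.3263, 14.5183) (16.319, 13.4048) (44, 25.8679) (44, 29) (19.259, 29)]  |A|=261.243
7. ⊥bis P9·P5 via (29.015,15.26): [(13.3263, 14.5183) (16.319, 13.4048) (36.1112, 22.316) (42.8332, 29) (19.259, 29)]  |A|=244.9889
8. ⊥bis P9·P6 via (21.83,23.485): [(14.9257, 18.4224) (13.3263, 14.5183) (16.319, 13.4048) (36.1112, 22.316) (42.8332, 29) (29.3514, 29)]  |A|=191.6126
9. ⊥bis P9·P7 via (30.845,13.395): [(14.9257, 18.4224) (13.3263, 14.5183) (16.319, 13.4048) (36.1112, 22.316) (42.8332, 29) (29.3514, 29)]  |A|=191.6126
10. ⊥bis P9·P8 via (24.765,12.945): [(14.9257, 18.4224) (13.3263, 14.5183) (16.319, 13.4048) (36.1112, 22.316) (42.8332, 29) (29.3514, 29)]  |A|=191.6126
11. canonical 6-gon: [(14.9257, 18.4224) (13.3263, 14.5183) (16.319, 13.4048) (36.1112, 22.316) (42.8332, 29) (29.3514, 29)]
12. shoelace: 191.6126

Area of P9's cell: 191.6126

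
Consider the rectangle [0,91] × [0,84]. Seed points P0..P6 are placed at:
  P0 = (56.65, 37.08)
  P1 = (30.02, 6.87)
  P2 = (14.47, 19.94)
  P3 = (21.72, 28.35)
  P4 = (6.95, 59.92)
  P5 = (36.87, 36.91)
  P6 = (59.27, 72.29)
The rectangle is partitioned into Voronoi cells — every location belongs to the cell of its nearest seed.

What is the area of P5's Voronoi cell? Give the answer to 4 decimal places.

1. box [0,91]×[0,84]: [(0, 0) (91, 0) (91, 84) (0, 84)]
2. ⊥bis P5·P0 via (46.76,36.995): [(0, 0) (47.078, 0) (46.356, 84) (0, 84)]  |A|=3924.2267
3. ⊥bis P5·P1 via (33.445,21.89): [(0, 29.5164) (46.9162, 18.8182) (46.356, 84) (0, 84)]  |A|=2788.8664
4. ⊥bis P5·P2 via (25.67,28.425): [(0, 62.3088) (30.0311, 22.6685) (46.9162, 18.8182) (46.356, 84) (0, 84)]  |A|=2296.4714
5. ⊥bis P5·P3 via (29.295,32.63): [(35.647, 21.3879) (46.9162, 18.8182) (46.356, 84) (0.2701, 84)]  |A|=1809.3233
6. ⊥bis P5·P4 via (21.91,48.415): [(21.0258, 47.2653) (35.647, 21.3879) (46.9162, 18.8182) (46.3883, 80.2442)]  |A|=914.687
7. ⊥bis P5·P6 via (48.07,54.6): [(33.6754, 63.7136) (21.0258, 47.2653) (35.647, 21.3879) (46.9162, 18.8182) (46.6007, 55.5303)]  |A|=755.8383
8. canonical 5-gon: [(33.6754, 63.7136) (21.0258, 47.2653) (35.647, 21.3879) (46.9162, 18.8182) (46.6007, 55.5303)]
9. shoelace: 755.8383

Area of P5's cell: 755.8383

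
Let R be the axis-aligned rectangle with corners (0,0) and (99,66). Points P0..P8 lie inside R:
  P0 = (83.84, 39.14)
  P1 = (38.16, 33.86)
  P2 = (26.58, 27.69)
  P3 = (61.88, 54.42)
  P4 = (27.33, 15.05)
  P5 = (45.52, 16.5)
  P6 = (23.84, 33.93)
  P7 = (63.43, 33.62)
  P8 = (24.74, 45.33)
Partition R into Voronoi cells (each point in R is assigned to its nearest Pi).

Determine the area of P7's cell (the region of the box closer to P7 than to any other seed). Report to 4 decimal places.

Area of P7's cell: 774.3936

1. box [0,99]×[0,66]: [(0, 0) (99, 0) (99, 66) (0, 66)]
2. ⊥bis P7·P0 via (73.635,36.38): [(0, 0) (83.4742, 0) (65.6241, 66) (0, 66)]  |A|=4920.2432
3. ⊥bis P7·P1 via (50.795,33.74): [(50.4746, 0) (83.4742, 0) (65.6241, 66) (51.1014, 66)]  |A|=1568.2371
4. ⊥bis P7·P2 via (45.005,30.655): [(50.4746, 0) (83.4742, 0) (65.6241, 66) (51.1014, 66)]  |A|=1568.2371
5. ⊥bis P7·P3 via (62.655,44.02): [(50.8843, 43.1429) (50.4746, 0) (83.4742, 0) (71.3926, 44.6711)]  |A|=1179.1456
6. ⊥bis P7·P4 via (45.38,24.335): [(50.8843, 43.1429) (50.6091, 14.1696) (57.898, 0) (83.4742, 0) (71.3926, 44.6711)]  |A|=1126.5518
7. ⊥bis P7·P5 via (54.475,25.06): [(50.8843, 43.1429) (50.7496, 28.9573) (78.4296, 0) (83.4742, 0) (71.3926, 44.6711)]  |A|=774.3936
8. ⊥bis P7·P6 via (43.635,33.775): [(50.8843, 43.1429) (50.7496, 28.9573) (78.4296, 0) (83.4742, 0) (71.3926, 44.6711)]  |A|=774.3936
9. ⊥bis P7·P8 via (44.085,39.475): [(50.8843, 43.1429) (50.7496, 28.9573) (78.4296, 0) (83.4742, 0) (71.3926, 44.6711)]  |A|=774.3936
10. canonical 5-gon: [(50.8843, 43.1429) (50.7496, 28.9573) (78.4296, 0) (83.4742, 0) (71.3926, 44.6711)]
11. shoelace: 774.3936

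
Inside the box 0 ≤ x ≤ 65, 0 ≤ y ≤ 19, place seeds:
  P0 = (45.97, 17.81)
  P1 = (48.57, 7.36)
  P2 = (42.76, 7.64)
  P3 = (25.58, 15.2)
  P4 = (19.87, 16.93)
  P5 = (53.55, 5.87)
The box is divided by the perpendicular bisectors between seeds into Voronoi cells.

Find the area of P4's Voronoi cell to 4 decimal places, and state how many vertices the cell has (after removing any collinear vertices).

1. box [0,65]×[0,19]: [(0, 0) (65, 0) (65, 19) (0, 19)]
2. ⊥bis P4·P0 via (32.92,17.37): [(0, 0) (33.5057, 0) (32.865, 19) (0, 19)]  |A|=630.5216
3. ⊥bis P4·P1 via (34.22,12.145): [(0, 0) (30.1703, 0) (33.1994, 9.0842) (32.865, 19) (0, 19)]  |A|=615.372
4. ⊥bis P4·P2 via (31.315,12.285): [(0, 0) (26.3291, 0) (32.9552, 16.3263) (32.865, 19) (0, 19)]  |A|=571.9381
5. ⊥bis P4·P3 via (22.725,16.065): [(0, 0) (17.8577, 0) (23.6142, 19) (0, 19)]  |A|=393.9831
6. ⊥bis P4·P5 via (36.71,11.4): [(0, 0) (17.8577, 0) (23.6142, 19) (0, 19)]  |A|=393.9831
7. canonical 4-gon: [(0, 0) (17.8577, 0) (23.6142, 19) (0, 19)]
8. shoelace: 393.9831

Area of P4's cell: 393.9831 (4 vertices)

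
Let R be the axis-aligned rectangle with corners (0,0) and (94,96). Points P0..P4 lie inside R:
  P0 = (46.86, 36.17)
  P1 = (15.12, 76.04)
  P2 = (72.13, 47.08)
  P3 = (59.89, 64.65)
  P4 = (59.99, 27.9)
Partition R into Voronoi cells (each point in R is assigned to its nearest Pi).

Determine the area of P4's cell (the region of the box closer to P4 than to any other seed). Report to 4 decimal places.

Area of P4's cell: 1607.0705

1. box [0,94]×[0,96]: [(0, 0) (94, 0) (94, 96) (0, 96)]
2. ⊥bis P4·P0 via (53.425,32.035): [(33.2476, 0) (94, 0) (94, 96) (93.7137, 96)]  |A|=2929.8586
3. ⊥bis P4·P1 via (37.555,51.97): [(33.2476, 0) (94, 0) (94, 96) (93.7137, 96)]  |A|=2929.8586
4. ⊥bis P4·P2 via (66.06,37.49): [(59.4829, 41.653) (33.2476, 0) (94, 0) (94, 19.8053)]  |A|=1607.0705
5. ⊥bis P4·P3 via (59.94,46.275): [(59.4829, 41.653) (33.2476, 0) (94, 0) (94, 19.8053)]  |A|=1607.0705
6. canonical 4-gon: [(59.4829, 41.653) (33.2476, 0) (94, 0) (94, 19.8053)]
7. shoelace: 1607.0705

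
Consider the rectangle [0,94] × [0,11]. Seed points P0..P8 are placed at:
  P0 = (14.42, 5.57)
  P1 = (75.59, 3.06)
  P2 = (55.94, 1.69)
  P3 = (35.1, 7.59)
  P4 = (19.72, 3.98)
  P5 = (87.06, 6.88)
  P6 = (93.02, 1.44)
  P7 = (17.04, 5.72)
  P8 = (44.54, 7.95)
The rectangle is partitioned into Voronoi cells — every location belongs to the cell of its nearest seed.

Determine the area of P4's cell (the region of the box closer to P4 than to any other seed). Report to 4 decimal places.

1. box [0,94]×[0,11]: [(0, 0) (94, 0) (94, 11) (0, 11)]
2. ⊥bis P4·P0 via (17.07,4.775): [(15.6375, 0) (94, 0) (94, 11) (18.9375, 11)]  |A|=843.8375
3. ⊥bis P4·P1 via (47.655,3.52): [(15.6375, 0) (47.597, 0) (47.7782, 11) (18.9375, 11)]  |A|=334.4011
4. ⊥bis P4·P2 via (37.83,2.835): [(15.6375, 0) (37.6508, 0) (38.3462, 11) (18.9375, 11)]  |A|=227.8209
5. ⊥bis P4·P3 via (27.41,5.785): [(15.6375, 0) (28.7679, 0) (26.1859, 11) (18.9375, 11)]  |A|=112.0833
6. ⊥bis P4·P5 via (53.39,5.43): [(15.6375, 0) (28.7679, 0) (26.1859, 11) (18.9375, 11)]  |A|=112.0833
7. ⊥bis P4·P6 via (56.37,2.71): [(15.6375, 0) (28.7679, 0) (26.1859, 11) (18.9375, 11)]  |A|=112.0833
8. ⊥bis P4·P7 via (18.38,4.85): [(15.9866, 1.1636) (15.6375, 0) (28.7679, 0) (26.1859, 11) (22.3729, 11)]  |A|=95.1873
9. ⊥bis P4·P8 via (32.13,5.965): [(15.9866, 1.1636) (15.6375, 0) (28.7679, 0) (26.1859, 11) (22.3729, 11)]  |A|=95.1873
10. canonical 5-gon: [(15.9866, 1.1636) (15.6375, 0) (28.7679, 0) (26.1859, 11) (22.3729, 11)]
11. shoelace: 95.1873

Area of P4's cell: 95.1873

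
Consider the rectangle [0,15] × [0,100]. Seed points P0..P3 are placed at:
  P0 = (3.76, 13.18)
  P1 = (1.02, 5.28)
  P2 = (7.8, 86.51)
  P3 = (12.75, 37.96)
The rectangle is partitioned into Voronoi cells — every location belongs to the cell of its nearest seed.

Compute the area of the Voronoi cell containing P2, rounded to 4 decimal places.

Area of P2's cell: 570.7189

1. box [0,15]×[0,100]: [(0, 0) (15, 0) (15, 100) (0, 100)]
2. ⊥bis P2·P0 via (5.78,49.845): [(0, 50.1634) (15, 49.337) (15, 100) (0, 100)]  |A|=753.7464
3. ⊥bis P2·P1 via (4.41,45.895): [(0, 50.1634) (15, 49.337) (15, 100) (0, 100)]  |A|=753.7464
4. ⊥bis P2·P3 via (10.275,62.235): [(0, 61.1874) (15, 62.7167) (15, 100) (0, 100)]  |A|=570.7189
5. canonical 4-gon: [(0, 61.1874) (15, 62.7167) (15, 100) (0, 100)]
6. shoelace: 570.7189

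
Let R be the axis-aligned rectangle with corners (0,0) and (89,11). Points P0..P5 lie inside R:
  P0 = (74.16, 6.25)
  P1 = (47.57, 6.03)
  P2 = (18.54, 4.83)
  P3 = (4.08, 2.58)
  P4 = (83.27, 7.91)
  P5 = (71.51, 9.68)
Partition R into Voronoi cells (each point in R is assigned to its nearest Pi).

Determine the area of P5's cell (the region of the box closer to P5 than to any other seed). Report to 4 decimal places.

1. box [0,89]×[0,11]: [(0, 0) (89, 0) (89, 11) (0, 11)]
2. ⊥bis P5·P0 via (72.835,7.965): [(0, 0) (62.5256, 0) (76.7633, 11) (0, 11)]  |A|=766.089
3. ⊥bis P5·P1 via (59.54,7.855): [(60.7376, 0) (62.5256, 0) (76.7633, 11) (59.0605, 11)]  |A|=107.1994
4. ⊥bis P5·P2 via (45.025,7.255): [(60.7376, 0) (62.5256, 0) (76.7633, 11) (59.0605, 11)]  |A|=107.1994
5. ⊥bis P5·P3 via (37.795,6.13): [(60.7376, 0) (62.5256, 0) (76.7633, 11) (59.0605, 11)]  |A|=107.1994
6. ⊥bis P5·P4 via (77.39,8.795): [(60.7376, 0) (62.5256, 0) (76.7633, 11) (59.0605, 11)]  |A|=107.1994
7. canonical 4-gon: [(60.7376, 0) (62.5256, 0) (76.7633, 11) (59.0605, 11)]
8. shoelace: 107.1994

Area of P5's cell: 107.1994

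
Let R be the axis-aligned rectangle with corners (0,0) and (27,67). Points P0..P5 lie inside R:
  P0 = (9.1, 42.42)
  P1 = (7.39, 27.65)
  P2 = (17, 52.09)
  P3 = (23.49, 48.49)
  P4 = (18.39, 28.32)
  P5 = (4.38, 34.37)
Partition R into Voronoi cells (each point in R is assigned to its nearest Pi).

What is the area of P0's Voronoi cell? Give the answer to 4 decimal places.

Area of P0's cell: 227.2325

1. box [0,27]×[0,67]: [(0, 0) (27, 0) (27, 67) (0, 67)]
2. ⊥bis P0·P1 via (8.245,35.035): [(0, 35.9896) (27, 32.8636) (27, 67) (0, 67)]  |A|=879.4818
3. ⊥bis P0·P2 via (13.05,47.255): [(0, 57.9163) (0, 35.9896) (27, 32.8636) (27, 35.8584)]  |A|=336.4407
4. ⊥bis P0·P3 via (16.295,45.455): [(16.8427, 44.1565) (0, 57.9163) (0, 35.9896) (21.3294, 33.5202)]  |A|=292.5468
5. ⊥bis P0·P4 via (13.745,35.37): [(19.0693, 38.878) (16.8427, 44.1565) (0, 57.9163) (0, 35.9896) (12.4905, 34.5435)]  |A|=270.0246
6. ⊥bis P0·P5 via (6.74,38.395): [(12.8758, 34.7973) (19.0693, 38.878) (16.8427, 44.1565) (0, 57.9163) (0, 42.3469)]  |A|=227.2325
7. canonical 5-gon: [(12.8758, 34.7973) (19.0693, 38.878) (16.8427, 44.1565) (0, 57.9163) (0, 42.3469)]
8. shoelace: 227.2325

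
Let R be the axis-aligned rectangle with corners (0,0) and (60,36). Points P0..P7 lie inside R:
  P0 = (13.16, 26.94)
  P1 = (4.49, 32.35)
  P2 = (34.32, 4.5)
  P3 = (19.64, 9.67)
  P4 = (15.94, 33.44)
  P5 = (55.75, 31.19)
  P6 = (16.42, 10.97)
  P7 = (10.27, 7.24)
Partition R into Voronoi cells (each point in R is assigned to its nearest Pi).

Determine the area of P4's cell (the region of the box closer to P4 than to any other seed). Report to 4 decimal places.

Area of P4's cell: 230.1077

1. box [0,60]×[0,36]: [(0, 0) (60, 0) (60, 36) (0, 36)]
2. ⊥bis P4·P0 via (14.55,30.19): [(60, 10.7514) (60, 36) (0.9655, 36)]  |A|=745.2701
3. ⊥bis P4·P1 via (10.215,32.895): [(10.2994, 32.0079) (60, 10.7514) (60, 36) (9.9194, 36)]  |A|=727.3977
4. ⊥bis P4·P2 via (25.13,18.97): [(10.2994, 32.0079) (31.4294, 22.9708) (51.9444, 36) (9.9194, 36)]  |A|=314.2347
5. ⊥bis P4·P3 via (17.79,21.555): [(10.2994, 32.0079) (30.217, 23.4894) (32.9046, 23.9077) (51.9444, 36) (9.9194, 36)]  |A|=313.2842
6. ⊥bis P4·P5 via (35.845,32.315): [(10.2994, 32.0079) (30.217, 23.4894) (32.9046, 23.9077) (35.4616, 25.5317) (36.0533, 36) (9.9194, 36)]  |A|=230.1077
7. ⊥bis P4·P6 via (16.18,22.205): [(10.2994, 32.0079) (30.217, 23.4894) (32.9046, 23.9077) (35.4616, 25.5317) (36.0533, 36) (9.9194, 36)]  |A|=230.1077
8. ⊥bis P4·P7 via (13.105,20.34): [(10.2994, 32.0079) (30.217, 23.4894) (32.9046, 23.9077) (35.4616, 25.5317) (36.0533, 36) (9.9194, 36)]  |A|=230.1077
9. canonical 6-gon: [(10.2994, 32.0079) (30.217, 23.4894) (32.9046, 23.9077) (35.4616, 25.5317) (36.0533, 36) (9.9194, 36)]
10. shoelace: 230.1077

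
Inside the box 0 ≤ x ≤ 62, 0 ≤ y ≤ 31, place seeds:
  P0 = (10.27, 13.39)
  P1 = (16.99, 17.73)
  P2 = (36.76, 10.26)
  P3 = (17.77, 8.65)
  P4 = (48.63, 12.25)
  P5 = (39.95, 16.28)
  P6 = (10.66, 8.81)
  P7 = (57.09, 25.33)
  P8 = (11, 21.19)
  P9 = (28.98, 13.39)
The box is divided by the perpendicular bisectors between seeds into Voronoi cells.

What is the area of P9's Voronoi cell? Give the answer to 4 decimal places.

Area of P9's cell: 199.3602

1. box [0,62]×[0,31]: [(0, 0) (62, 0) (62, 31) (0, 31)]
2. ⊥bis P9·P0 via (19.625,13.39): [(19.625, 0) (62, 0) (62, 31) (19.625, 31)]  |A|=1313.625
3. ⊥bis P9·P1 via (22.985,15.56): [(19.625, 6.2774) (19.625, 0) (62, 0) (62, 31) (28.5738, 31)]  |A|=1203.0064
4. ⊥bis P9·P2 via (32.87,11.825): [(19.625, 6.2774) (19.625, 0) (28.1126, 0) (40.5844, 31) (28.5738, 31)]  |A|=345.81
5. ⊥bis P9·P3 via (23.375,11.02): [(22.2795, 13.6109) (28.0347, 0) (28.1126, 0) (40.5844, 31) (28.5738, 31)]  |A|=280.2469
6. ⊥bis P9·P4 via (38.805,12.82): [(22.2795, 13.6109) (28.0347, 0) (28.1126, 0) (39.7376, 28.8953) (39.8597, 31) (28.5738, 31)]  |A|=279.4843
7. ⊥bis P9·P5 via (34.465,14.835): [(22.2795, 13.6109) (28.0347, 0) (28.1126, 0) (34.313, 15.4118) (30.2064, 31) (28.5738, 31)]  |A|=199.3602
8. ⊥bis P9·P6 via (19.82,11.1): [(22.2795, 13.6109) (28.0347, 0) (28.1126, 0) (34.313, 15.4118) (30.2064, 31) (28.5738, 31)]  |A|=199.3602
9. ⊥bis P9·P7 via (43.035,19.36): [(22.2795, 13.6109) (28.0347, 0) (28.1126, 0) (34.313, 15.4118) (30.2064, 31) (28.5738, 31)]  |A|=199.3602
10. ⊥bis P9·P8 via (19.99,17.29): [(22.2795, 13.6109) (28.0347, 0) (28.1126, 0) (34.313, 15.4118) (30.2064, 31) (28.5738, 31)]  |A|=199.3602
11. canonical 6-gon: [(22.2795, 13.6109) (28.0347, 0) (28.1126, 0) (34.313, 15.4118) (30.2064, 31) (28.5738, 31)]
12. shoelace: 199.3602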